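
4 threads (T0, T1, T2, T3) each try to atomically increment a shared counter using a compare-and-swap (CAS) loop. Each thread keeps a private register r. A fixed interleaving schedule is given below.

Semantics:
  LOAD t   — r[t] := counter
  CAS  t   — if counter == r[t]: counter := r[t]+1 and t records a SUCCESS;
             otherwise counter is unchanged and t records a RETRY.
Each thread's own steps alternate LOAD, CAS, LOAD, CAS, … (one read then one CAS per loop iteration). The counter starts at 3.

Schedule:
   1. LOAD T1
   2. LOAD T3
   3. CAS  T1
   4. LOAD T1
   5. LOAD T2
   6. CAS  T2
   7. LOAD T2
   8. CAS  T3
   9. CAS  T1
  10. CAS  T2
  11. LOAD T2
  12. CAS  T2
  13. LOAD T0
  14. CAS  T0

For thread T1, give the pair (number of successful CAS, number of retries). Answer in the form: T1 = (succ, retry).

[1] T1.load  rd  (counter 3, T1.r 3)
[2] T3.load  rd  (counter 3, T3.r 3)
[3] T1.cas  hit  (counter 4, T1.r 3)
[4] T1.load  rd  (counter 4, T1.r 4)
[5] T2.load  rd  (counter 4, T2.r 4)
[6] T2.cas  hit  (counter 5, T2.r 4)
[7] T2.load  rd  (counter 5, T2.r 5)
[8] T3.cas  miss  (counter 5, T3.r 3)
[9] T1.cas  miss  (counter 5, T1.r 4)
[10] T2.cas  hit  (counter 6, T2.r 5)
[11] T2.load  rd  (counter 6, T2.r 6)
[12] T2.cas  hit  (counter 7, T2.r 6)
[13] T0.load  rd  (counter 7, T0.r 7)
[14] T0.cas  hit  (counter 8, T0.r 7)

T1 = (1, 1)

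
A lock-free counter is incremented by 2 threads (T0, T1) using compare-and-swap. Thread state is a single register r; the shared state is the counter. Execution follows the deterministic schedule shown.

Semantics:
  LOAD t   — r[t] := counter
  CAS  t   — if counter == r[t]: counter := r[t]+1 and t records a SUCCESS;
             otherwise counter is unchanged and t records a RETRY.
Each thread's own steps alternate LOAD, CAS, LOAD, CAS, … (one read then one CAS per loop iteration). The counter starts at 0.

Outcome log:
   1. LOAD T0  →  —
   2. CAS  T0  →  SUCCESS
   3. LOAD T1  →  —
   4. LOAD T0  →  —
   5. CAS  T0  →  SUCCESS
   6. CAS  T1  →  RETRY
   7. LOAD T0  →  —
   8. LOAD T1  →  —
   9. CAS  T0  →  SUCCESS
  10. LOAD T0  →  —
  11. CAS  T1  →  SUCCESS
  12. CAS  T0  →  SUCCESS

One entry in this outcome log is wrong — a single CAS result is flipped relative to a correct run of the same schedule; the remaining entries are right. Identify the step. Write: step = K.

step = 11

Correct run:
   1) LOAD T0:  M=0  r_T0=0
   2) CAS  T0:  M=1  r_T0=0 ✓
   3) LOAD T1:  M=1  r_T1=1
   4) LOAD T0:  M=1  r_T0=1
   5) CAS  T0:  M=2  r_T0=1 ✓
   6) CAS  T1:  M=2  r_T1=1 ✗
   7) LOAD T0:  M=2  r_T0=2
   8) LOAD T1:  M=2  r_T1=2
   9) CAS  T0:  M=3  r_T0=2 ✓
  10) LOAD T0:  M=3  r_T0=3
  11) CAS  T1:  M=3  r_T1=2 ✗
  12) CAS  T0:  M=4  r_T0=3 ✓
Mismatch at 11.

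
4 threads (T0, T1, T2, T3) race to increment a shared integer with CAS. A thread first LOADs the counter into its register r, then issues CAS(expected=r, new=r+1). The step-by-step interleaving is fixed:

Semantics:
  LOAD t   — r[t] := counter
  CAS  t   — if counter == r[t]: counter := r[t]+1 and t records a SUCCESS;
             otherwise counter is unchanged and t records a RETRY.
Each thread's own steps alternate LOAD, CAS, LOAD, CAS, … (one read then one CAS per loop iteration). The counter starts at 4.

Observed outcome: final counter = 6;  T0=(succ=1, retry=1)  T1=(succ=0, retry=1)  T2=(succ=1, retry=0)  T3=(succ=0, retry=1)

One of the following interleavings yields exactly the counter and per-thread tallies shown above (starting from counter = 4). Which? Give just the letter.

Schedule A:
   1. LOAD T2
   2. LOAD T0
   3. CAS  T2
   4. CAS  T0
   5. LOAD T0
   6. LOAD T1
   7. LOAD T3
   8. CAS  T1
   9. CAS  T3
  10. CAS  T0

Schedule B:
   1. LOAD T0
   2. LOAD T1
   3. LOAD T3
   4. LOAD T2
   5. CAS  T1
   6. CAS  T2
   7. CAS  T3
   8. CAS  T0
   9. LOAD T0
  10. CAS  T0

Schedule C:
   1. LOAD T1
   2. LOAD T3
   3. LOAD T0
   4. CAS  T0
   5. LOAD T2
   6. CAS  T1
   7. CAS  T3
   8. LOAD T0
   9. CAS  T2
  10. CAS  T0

Tracing schedule C:
[1] T1.load  rd  (counter 4, T1.r 4)
[2] T3.load  rd  (counter 4, T3.r 4)
[3] T0.load  rd  (counter 4, T0.r 4)
[4] T0.cas  hit  (counter 5, T0.r 4)
[5] T2.load  rd  (counter 5, T2.r 5)
[6] T1.cas  miss  (counter 5, T1.r 4)
[7] T3.cas  miss  (counter 5, T3.r 4)
[8] T0.load  rd  (counter 5, T0.r 5)
[9] T2.cas  hit  (counter 6, T2.r 5)
[10] T0.cas  miss  (counter 6, T0.r 5)

C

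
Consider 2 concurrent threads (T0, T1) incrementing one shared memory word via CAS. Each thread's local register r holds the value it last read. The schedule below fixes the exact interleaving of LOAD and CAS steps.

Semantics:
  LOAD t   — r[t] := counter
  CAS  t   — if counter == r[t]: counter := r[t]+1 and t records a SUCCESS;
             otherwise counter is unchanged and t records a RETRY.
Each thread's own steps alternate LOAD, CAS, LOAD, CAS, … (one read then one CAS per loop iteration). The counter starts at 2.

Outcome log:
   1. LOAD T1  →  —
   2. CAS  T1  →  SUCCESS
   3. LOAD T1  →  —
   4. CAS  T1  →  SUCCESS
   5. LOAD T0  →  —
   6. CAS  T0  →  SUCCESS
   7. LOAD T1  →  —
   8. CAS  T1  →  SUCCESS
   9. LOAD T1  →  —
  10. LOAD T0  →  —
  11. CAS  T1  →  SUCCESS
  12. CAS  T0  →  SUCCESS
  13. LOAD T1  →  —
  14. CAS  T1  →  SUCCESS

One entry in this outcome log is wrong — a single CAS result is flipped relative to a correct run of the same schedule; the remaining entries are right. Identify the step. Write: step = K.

step = 12

Correct run:
[1] T1.load  rd  (counter 2, T1.r 2)
[2] T1.cas  hit  (counter 3, T1.r 2)
[3] T1.load  rd  (counter 3, T1.r 3)
[4] T1.cas  hit  (counter 4, T1.r 3)
[5] T0.load  rd  (counter 4, T0.r 4)
[6] T0.cas  hit  (counter 5, T0.r 4)
[7] T1.load  rd  (counter 5, T1.r 5)
[8] T1.cas  hit  (counter 6, T1.r 5)
[9] T1.load  rd  (counter 6, T1.r 6)
[10] T0.load  rd  (counter 6, T0.r 6)
[11] T1.cas  hit  (counter 7, T1.r 6)
[12] T0.cas  miss  (counter 7, T0.r 6)
[13] T1.load  rd  (counter 7, T1.r 7)
[14] T1.cas  hit  (counter 8, T1.r 7)
Mismatch at 12.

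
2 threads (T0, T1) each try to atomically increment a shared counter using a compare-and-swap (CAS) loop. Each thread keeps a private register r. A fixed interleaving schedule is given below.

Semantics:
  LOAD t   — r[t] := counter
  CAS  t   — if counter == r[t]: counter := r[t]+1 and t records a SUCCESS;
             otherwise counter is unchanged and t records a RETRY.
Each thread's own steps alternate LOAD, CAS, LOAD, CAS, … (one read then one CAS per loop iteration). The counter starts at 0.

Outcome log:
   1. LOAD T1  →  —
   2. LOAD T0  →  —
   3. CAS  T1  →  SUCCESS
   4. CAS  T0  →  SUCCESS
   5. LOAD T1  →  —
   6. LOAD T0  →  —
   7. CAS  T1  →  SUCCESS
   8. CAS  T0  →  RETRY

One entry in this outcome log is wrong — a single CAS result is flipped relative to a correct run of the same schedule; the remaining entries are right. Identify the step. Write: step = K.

Reference trace:
1. LOAD T1 → mem=0 r[T1]=0 [LOAD]
2. LOAD T0 → mem=0 r[T0]=0 [LOAD]
3. CAS T1 → mem=1 r[T1]=0 [OK]
4. CAS T0 → mem=1 r[T0]=0 [RETRY]
5. LOAD T1 → mem=1 r[T1]=1 [LOAD]
6. LOAD T0 → mem=1 r[T0]=1 [LOAD]
7. CAS T1 → mem=2 r[T1]=1 [OK]
8. CAS T0 → mem=2 r[T0]=1 [RETRY]
Flip is step 4.

step = 4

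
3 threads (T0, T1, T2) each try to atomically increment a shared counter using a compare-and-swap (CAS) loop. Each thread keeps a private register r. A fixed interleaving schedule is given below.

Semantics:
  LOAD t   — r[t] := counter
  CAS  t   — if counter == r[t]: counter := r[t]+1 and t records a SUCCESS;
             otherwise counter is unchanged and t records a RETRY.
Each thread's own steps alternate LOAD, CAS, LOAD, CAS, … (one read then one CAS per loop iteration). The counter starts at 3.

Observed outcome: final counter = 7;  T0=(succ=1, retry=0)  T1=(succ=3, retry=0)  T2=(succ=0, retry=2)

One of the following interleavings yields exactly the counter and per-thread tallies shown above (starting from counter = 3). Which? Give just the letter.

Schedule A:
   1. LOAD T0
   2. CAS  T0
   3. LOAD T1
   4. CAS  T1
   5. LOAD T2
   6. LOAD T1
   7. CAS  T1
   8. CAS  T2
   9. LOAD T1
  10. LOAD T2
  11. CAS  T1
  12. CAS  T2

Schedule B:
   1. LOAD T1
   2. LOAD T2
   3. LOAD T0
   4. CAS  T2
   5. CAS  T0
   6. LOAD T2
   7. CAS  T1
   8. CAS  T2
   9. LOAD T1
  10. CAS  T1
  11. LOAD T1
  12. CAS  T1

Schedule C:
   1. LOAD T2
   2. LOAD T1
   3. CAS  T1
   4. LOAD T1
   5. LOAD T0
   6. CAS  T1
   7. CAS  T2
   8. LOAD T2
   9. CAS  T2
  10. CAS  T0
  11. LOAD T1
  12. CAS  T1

A

Tracing schedule A:
1. LOAD T0 → mem=3 r[T0]=3 [LOAD]
2. CAS T0 → mem=4 r[T0]=3 [OK]
3. LOAD T1 → mem=4 r[T1]=4 [LOAD]
4. CAS T1 → mem=5 r[T1]=4 [OK]
5. LOAD T2 → mem=5 r[T2]=5 [LOAD]
6. LOAD T1 → mem=5 r[T1]=5 [LOAD]
7. CAS T1 → mem=6 r[T1]=5 [OK]
8. CAS T2 → mem=6 r[T2]=5 [RETRY]
9. LOAD T1 → mem=6 r[T1]=6 [LOAD]
10. LOAD T2 → mem=6 r[T2]=6 [LOAD]
11. CAS T1 → mem=7 r[T1]=6 [OK]
12. CAS T2 → mem=7 r[T2]=6 [RETRY]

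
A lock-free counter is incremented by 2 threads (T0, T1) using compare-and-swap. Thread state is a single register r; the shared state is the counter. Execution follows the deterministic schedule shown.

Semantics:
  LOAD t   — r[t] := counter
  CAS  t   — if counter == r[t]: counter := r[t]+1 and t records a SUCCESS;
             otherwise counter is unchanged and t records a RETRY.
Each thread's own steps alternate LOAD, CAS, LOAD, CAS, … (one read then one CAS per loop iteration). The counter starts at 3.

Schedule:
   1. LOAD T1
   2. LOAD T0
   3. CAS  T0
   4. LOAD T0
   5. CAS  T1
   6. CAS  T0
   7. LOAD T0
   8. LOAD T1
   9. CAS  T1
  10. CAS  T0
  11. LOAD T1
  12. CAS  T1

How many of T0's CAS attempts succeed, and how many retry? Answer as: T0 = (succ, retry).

T0 = (2, 1)

   1) LOAD T1:  M=3  r_T1=3
   2) LOAD T0:  M=3  r_T0=3
   3) CAS  T0:  M=4  r_T0=3 ✓
   4) LOAD T0:  M=4  r_T0=4
   5) CAS  T1:  M=4  r_T1=3 ✗
   6) CAS  T0:  M=5  r_T0=4 ✓
   7) LOAD T0:  M=5  r_T0=5
   8) LOAD T1:  M=5  r_T1=5
   9) CAS  T1:  M=6  r_T1=5 ✓
  10) CAS  T0:  M=6  r_T0=5 ✗
  11) LOAD T1:  M=6  r_T1=6
  12) CAS  T1:  M=7  r_T1=6 ✓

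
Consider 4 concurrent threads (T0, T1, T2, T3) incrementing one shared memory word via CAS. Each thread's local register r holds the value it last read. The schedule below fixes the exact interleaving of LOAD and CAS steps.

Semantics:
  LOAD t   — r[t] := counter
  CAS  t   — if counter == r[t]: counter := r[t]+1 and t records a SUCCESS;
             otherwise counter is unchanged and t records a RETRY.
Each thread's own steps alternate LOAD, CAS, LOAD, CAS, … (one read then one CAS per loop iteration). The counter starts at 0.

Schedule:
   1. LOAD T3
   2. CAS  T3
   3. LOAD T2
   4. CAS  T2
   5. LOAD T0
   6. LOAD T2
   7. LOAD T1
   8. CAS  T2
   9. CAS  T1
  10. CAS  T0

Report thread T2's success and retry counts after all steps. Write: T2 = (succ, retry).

[1] T3.load  rd  (counter 0, T3.r 0)
[2] T3.cas  hit  (counter 1, T3.r 0)
[3] T2.load  rd  (counter 1, T2.r 1)
[4] T2.cas  hit  (counter 2, T2.r 1)
[5] T0.load  rd  (counter 2, T0.r 2)
[6] T2.load  rd  (counter 2, T2.r 2)
[7] T1.load  rd  (counter 2, T1.r 2)
[8] T2.cas  hit  (counter 3, T2.r 2)
[9] T1.cas  miss  (counter 3, T1.r 2)
[10] T0.cas  miss  (counter 3, T0.r 2)

T2 = (2, 0)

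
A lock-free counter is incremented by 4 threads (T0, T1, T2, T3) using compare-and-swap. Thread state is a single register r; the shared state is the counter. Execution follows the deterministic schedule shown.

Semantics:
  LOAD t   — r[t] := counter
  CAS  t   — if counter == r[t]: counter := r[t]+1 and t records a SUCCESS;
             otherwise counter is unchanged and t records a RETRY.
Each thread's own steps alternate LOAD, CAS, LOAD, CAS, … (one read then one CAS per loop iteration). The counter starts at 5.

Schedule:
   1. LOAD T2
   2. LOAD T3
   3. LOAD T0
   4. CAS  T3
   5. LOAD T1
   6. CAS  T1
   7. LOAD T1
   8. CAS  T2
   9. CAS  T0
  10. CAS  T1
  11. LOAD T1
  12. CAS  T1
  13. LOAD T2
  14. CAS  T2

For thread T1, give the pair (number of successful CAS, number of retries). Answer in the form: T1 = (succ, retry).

T1 = (3, 0)

[1] T2.load  rd  (counter 5, T2.r 5)
[2] T3.load  rd  (counter 5, T3.r 5)
[3] T0.load  rd  (counter 5, T0.r 5)
[4] T3.cas  hit  (counter 6, T3.r 5)
[5] T1.load  rd  (counter 6, T1.r 6)
[6] T1.cas  hit  (counter 7, T1.r 6)
[7] T1.load  rd  (counter 7, T1.r 7)
[8] T2.cas  miss  (counter 7, T2.r 5)
[9] T0.cas  miss  (counter 7, T0.r 5)
[10] T1.cas  hit  (counter 8, T1.r 7)
[11] T1.load  rd  (counter 8, T1.r 8)
[12] T1.cas  hit  (counter 9, T1.r 8)
[13] T2.load  rd  (counter 9, T2.r 9)
[14] T2.cas  hit  (counter 10, T2.r 9)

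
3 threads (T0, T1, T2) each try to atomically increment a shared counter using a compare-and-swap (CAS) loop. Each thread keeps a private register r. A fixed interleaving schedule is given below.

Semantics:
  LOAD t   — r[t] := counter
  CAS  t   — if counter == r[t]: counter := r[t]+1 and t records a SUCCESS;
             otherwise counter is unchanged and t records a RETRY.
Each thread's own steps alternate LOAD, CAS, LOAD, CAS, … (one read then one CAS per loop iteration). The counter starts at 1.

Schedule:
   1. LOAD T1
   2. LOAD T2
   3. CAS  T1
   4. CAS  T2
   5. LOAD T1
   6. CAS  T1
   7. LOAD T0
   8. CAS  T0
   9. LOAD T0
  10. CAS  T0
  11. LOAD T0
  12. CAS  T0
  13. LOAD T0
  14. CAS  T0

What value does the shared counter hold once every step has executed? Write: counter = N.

counter = 7

[1] T1.load  rd  (counter 1, T1.r 1)
[2] T2.load  rd  (counter 1, T2.r 1)
[3] T1.cas  hit  (counter 2, T1.r 1)
[4] T2.cas  miss  (counter 2, T2.r 1)
[5] T1.load  rd  (counter 2, T1.r 2)
[6] T1.cas  hit  (counter 3, T1.r 2)
[7] T0.load  rd  (counter 3, T0.r 3)
[8] T0.cas  hit  (counter 4, T0.r 3)
[9] T0.load  rd  (counter 4, T0.r 4)
[10] T0.cas  hit  (counter 5, T0.r 4)
[11] T0.load  rd  (counter 5, T0.r 5)
[12] T0.cas  hit  (counter 6, T0.r 5)
[13] T0.load  rd  (counter 6, T0.r 6)
[14] T0.cas  hit  (counter 7, T0.r 6)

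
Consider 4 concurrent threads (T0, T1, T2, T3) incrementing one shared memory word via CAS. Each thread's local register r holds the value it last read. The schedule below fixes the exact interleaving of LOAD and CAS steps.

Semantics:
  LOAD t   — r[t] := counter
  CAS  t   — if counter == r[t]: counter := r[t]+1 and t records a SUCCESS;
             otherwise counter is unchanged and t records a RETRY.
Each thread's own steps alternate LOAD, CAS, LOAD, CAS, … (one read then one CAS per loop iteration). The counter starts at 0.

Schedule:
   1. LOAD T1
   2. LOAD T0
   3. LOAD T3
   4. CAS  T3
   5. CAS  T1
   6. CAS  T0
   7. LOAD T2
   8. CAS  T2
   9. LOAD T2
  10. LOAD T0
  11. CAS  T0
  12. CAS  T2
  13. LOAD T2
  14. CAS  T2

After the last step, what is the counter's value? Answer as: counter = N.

counter = 4

1. LOAD T1 → mem=0 r[T1]=0 [LOAD]
2. LOAD T0 → mem=0 r[T0]=0 [LOAD]
3. LOAD T3 → mem=0 r[T3]=0 [LOAD]
4. CAS T3 → mem=1 r[T3]=0 [OK]
5. CAS T1 → mem=1 r[T1]=0 [RETRY]
6. CAS T0 → mem=1 r[T0]=0 [RETRY]
7. LOAD T2 → mem=1 r[T2]=1 [LOAD]
8. CAS T2 → mem=2 r[T2]=1 [OK]
9. LOAD T2 → mem=2 r[T2]=2 [LOAD]
10. LOAD T0 → mem=2 r[T0]=2 [LOAD]
11. CAS T0 → mem=3 r[T0]=2 [OK]
12. CAS T2 → mem=3 r[T2]=2 [RETRY]
13. LOAD T2 → mem=3 r[T2]=3 [LOAD]
14. CAS T2 → mem=4 r[T2]=3 [OK]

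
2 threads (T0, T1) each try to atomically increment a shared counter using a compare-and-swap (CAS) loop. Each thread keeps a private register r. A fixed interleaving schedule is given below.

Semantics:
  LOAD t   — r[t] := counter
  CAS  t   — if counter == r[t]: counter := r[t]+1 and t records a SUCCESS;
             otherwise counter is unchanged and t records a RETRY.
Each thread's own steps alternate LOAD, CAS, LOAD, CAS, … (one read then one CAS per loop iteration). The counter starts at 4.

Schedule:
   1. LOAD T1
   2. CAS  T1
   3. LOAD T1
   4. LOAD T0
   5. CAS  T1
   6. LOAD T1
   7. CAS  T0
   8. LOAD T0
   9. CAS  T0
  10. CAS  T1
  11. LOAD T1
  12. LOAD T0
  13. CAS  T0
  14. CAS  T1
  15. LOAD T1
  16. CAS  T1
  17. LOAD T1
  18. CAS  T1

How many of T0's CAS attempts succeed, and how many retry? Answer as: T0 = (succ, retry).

T0 = (2, 1)

#1 T1 reads 4
#2 T1 CAS(4→5) writes; counter now 5
#3 T1 reads 5
#4 T0 reads 5
#5 T1 CAS(5→6) writes; counter now 6
#6 T1 reads 6
#7 T0 CAS(5→6) fails; counter now 6
#8 T0 reads 6
#9 T0 CAS(6→7) writes; counter now 7
#10 T1 CAS(6→7) fails; counter now 7
#11 T1 reads 7
#12 T0 reads 7
#13 T0 CAS(7→8) writes; counter now 8
#14 T1 CAS(7→8) fails; counter now 8
#15 T1 reads 8
#16 T1 CAS(8→9) writes; counter now 9
#17 T1 reads 9
#18 T1 CAS(9→10) writes; counter now 10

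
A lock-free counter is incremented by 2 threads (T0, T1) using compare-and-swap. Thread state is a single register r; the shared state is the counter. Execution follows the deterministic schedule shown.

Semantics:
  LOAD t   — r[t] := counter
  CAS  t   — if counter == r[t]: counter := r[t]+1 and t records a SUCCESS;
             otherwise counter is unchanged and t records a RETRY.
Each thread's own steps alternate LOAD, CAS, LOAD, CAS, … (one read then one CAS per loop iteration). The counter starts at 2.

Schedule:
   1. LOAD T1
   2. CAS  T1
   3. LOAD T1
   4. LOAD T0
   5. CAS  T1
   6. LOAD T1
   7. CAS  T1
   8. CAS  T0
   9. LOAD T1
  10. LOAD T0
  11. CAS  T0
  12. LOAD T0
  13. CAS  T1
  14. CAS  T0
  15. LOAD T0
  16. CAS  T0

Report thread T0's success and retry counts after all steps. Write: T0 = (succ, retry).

1. LOAD T1 → mem=2 r[T1]=2 [LOAD]
2. CAS T1 → mem=3 r[T1]=2 [OK]
3. LOAD T1 → mem=3 r[T1]=3 [LOAD]
4. LOAD T0 → mem=3 r[T0]=3 [LOAD]
5. CAS T1 → mem=4 r[T1]=3 [OK]
6. LOAD T1 → mem=4 r[T1]=4 [LOAD]
7. CAS T1 → mem=5 r[T1]=4 [OK]
8. CAS T0 → mem=5 r[T0]=3 [RETRY]
9. LOAD T1 → mem=5 r[T1]=5 [LOAD]
10. LOAD T0 → mem=5 r[T0]=5 [LOAD]
11. CAS T0 → mem=6 r[T0]=5 [OK]
12. LOAD T0 → mem=6 r[T0]=6 [LOAD]
13. CAS T1 → mem=6 r[T1]=5 [RETRY]
14. CAS T0 → mem=7 r[T0]=6 [OK]
15. LOAD T0 → mem=7 r[T0]=7 [LOAD]
16. CAS T0 → mem=8 r[T0]=7 [OK]

T0 = (3, 1)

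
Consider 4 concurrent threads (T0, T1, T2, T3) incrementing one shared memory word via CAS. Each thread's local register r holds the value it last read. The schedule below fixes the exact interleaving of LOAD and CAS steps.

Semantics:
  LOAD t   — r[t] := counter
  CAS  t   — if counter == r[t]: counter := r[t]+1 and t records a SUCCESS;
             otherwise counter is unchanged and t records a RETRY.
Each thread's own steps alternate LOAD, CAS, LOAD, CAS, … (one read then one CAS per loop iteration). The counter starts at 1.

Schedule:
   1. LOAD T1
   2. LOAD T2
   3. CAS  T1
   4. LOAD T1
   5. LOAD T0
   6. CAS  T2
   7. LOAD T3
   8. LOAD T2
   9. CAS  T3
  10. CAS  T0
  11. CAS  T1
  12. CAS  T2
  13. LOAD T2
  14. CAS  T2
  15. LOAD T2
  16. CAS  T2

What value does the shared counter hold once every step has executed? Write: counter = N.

counter = 5

T1 LOAD — after: cnt=1, r=1 — load
T2 LOAD — after: cnt=1, r=1 — load
T1 CAS — after: cnt=2, r=1 — ok
T1 LOAD — after: cnt=2, r=2 — load
T0 LOAD — after: cnt=2, r=2 — load
T2 CAS — after: cnt=2, r=1 — retry
T3 LOAD — after: cnt=2, r=2 — load
T2 LOAD — after: cnt=2, r=2 — load
T3 CAS — after: cnt=3, r=2 — ok
T0 CAS — after: cnt=3, r=2 — retry
T1 CAS — after: cnt=3, r=2 — retry
T2 CAS — after: cnt=3, r=2 — retry
T2 LOAD — after: cnt=3, r=3 — load
T2 CAS — after: cnt=4, r=3 — ok
T2 LOAD — after: cnt=4, r=4 — load
T2 CAS — after: cnt=5, r=4 — ok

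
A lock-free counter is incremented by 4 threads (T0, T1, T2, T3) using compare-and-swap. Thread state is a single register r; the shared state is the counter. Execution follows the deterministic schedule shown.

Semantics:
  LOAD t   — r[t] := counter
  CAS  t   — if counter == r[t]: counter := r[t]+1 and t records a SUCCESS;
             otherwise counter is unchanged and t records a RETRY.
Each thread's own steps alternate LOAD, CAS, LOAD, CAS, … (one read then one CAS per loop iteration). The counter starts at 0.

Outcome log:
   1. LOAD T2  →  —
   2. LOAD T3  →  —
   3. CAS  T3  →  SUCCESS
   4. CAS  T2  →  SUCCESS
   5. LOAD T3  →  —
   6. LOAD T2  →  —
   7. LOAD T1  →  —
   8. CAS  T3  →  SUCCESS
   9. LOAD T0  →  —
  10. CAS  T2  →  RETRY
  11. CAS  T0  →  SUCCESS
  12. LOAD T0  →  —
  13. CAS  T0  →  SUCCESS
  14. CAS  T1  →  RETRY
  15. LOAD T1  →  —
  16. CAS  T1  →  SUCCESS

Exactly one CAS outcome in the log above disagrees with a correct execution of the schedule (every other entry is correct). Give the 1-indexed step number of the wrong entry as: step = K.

Correct run:
1. LOAD T2 → mem=0 r[T2]=0 [LOAD]
2. LOAD T3 → mem=0 r[T3]=0 [LOAD]
3. CAS T3 → mem=1 r[T3]=0 [OK]
4. CAS T2 → mem=1 r[T2]=0 [RETRY]
5. LOAD T3 → mem=1 r[T3]=1 [LOAD]
6. LOAD T2 → mem=1 r[T2]=1 [LOAD]
7. LOAD T1 → mem=1 r[T1]=1 [LOAD]
8. CAS T3 → mem=2 r[T3]=1 [OK]
9. LOAD T0 → mem=2 r[T0]=2 [LOAD]
10. CAS T2 → mem=2 r[T2]=1 [RETRY]
11. CAS T0 → mem=3 r[T0]=2 [OK]
12. LOAD T0 → mem=3 r[T0]=3 [LOAD]
13. CAS T0 → mem=4 r[T0]=3 [OK]
14. CAS T1 → mem=4 r[T1]=1 [RETRY]
15. LOAD T1 → mem=4 r[T1]=4 [LOAD]
16. CAS T1 → mem=5 r[T1]=4 [OK]
Mismatch at 4.

step = 4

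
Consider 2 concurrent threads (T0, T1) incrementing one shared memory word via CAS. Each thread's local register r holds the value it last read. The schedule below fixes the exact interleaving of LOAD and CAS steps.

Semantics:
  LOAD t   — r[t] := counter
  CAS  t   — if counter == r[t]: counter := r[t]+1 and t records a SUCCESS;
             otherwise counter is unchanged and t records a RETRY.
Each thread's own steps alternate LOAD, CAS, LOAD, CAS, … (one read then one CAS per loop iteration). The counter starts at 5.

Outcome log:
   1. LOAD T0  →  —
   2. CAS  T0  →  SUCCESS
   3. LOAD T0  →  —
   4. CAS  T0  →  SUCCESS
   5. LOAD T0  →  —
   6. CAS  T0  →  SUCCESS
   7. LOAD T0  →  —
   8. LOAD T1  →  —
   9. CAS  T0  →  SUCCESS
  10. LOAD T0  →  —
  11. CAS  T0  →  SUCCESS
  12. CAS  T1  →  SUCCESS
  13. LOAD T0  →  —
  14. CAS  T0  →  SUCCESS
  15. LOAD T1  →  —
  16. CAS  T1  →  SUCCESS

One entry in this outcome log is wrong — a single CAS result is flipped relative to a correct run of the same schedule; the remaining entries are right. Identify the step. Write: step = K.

step = 12

Correct run:
[1] T0.load  rd  (counter 5, T0.r 5)
[2] T0.cas  hit  (counter 6, T0.r 5)
[3] T0.load  rd  (counter 6, T0.r 6)
[4] T0.cas  hit  (counter 7, T0.r 6)
[5] T0.load  rd  (counter 7, T0.r 7)
[6] T0.cas  hit  (counter 8, T0.r 7)
[7] T0.load  rd  (counter 8, T0.r 8)
[8] T1.load  rd  (counter 8, T1.r 8)
[9] T0.cas  hit  (counter 9, T0.r 8)
[10] T0.load  rd  (counter 9, T0.r 9)
[11] T0.cas  hit  (counter 10, T0.r 9)
[12] T1.cas  miss  (counter 10, T1.r 8)
[13] T0.load  rd  (counter 10, T0.r 10)
[14] T0.cas  hit  (counter 11, T0.r 10)
[15] T1.load  rd  (counter 11, T1.r 11)
[16] T1.cas  hit  (counter 12, T1.r 11)
Mismatch at 12.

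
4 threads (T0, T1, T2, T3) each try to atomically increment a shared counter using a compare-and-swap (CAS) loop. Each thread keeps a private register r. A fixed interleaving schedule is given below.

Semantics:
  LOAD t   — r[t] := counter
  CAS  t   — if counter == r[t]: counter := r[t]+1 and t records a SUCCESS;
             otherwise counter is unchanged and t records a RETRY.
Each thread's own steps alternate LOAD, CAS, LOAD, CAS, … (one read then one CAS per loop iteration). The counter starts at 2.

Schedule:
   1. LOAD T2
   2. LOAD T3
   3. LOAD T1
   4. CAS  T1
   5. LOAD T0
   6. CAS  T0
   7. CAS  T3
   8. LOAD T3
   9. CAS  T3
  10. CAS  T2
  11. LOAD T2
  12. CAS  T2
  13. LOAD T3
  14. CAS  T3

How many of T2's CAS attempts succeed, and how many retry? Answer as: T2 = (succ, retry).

#1 T2 reads 2
#2 T3 reads 2
#3 T1 reads 2
#4 T1 CAS(2→3) writes; counter now 3
#5 T0 reads 3
#6 T0 CAS(3→4) writes; counter now 4
#7 T3 CAS(2→3) fails; counter now 4
#8 T3 reads 4
#9 T3 CAS(4→5) writes; counter now 5
#10 T2 CAS(2→3) fails; counter now 5
#11 T2 reads 5
#12 T2 CAS(5→6) writes; counter now 6
#13 T3 reads 6
#14 T3 CAS(6→7) writes; counter now 7

T2 = (1, 1)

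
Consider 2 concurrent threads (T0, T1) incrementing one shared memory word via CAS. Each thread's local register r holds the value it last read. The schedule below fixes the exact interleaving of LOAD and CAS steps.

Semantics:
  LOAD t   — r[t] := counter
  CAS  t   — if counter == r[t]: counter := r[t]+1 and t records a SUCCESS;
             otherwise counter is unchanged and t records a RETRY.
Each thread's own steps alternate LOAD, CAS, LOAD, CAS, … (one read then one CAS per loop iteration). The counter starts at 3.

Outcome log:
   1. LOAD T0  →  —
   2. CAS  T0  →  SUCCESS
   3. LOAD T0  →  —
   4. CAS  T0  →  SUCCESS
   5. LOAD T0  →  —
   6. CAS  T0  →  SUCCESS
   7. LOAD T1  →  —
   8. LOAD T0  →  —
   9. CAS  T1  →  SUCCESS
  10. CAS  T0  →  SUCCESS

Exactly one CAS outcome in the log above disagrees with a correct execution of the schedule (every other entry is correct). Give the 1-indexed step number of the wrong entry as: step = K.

step = 10

Correct run:
step 1: T0 LOAD ⇒ load; ctr=3 reg=3
step 2: T0 CAS ⇒ ok; ctr=4 reg=3
step 3: T0 LOAD ⇒ load; ctr=4 reg=4
step 4: T0 CAS ⇒ ok; ctr=5 reg=4
step 5: T0 LOAD ⇒ load; ctr=5 reg=5
step 6: T0 CAS ⇒ ok; ctr=6 reg=5
step 7: T1 LOAD ⇒ load; ctr=6 reg=6
step 8: T0 LOAD ⇒ load; ctr=6 reg=6
step 9: T1 CAS ⇒ ok; ctr=7 reg=6
step 10: T0 CAS ⇒ retry; ctr=7 reg=6
Flip is step 10.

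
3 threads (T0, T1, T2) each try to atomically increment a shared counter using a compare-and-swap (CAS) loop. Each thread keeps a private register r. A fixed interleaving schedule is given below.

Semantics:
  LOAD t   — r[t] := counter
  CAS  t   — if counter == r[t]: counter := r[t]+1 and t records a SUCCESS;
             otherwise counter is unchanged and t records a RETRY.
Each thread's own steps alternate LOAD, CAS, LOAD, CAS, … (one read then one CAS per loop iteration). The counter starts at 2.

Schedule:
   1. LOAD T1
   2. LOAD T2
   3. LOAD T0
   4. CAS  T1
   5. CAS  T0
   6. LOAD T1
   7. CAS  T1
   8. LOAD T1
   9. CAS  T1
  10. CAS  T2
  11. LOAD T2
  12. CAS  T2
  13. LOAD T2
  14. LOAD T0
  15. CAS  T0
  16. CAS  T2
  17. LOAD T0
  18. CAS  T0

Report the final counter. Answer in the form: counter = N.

counter = 8

1. LOAD T1 → mem=2 r[T1]=2 [LOAD]
2. LOAD T2 → mem=2 r[T2]=2 [LOAD]
3. LOAD T0 → mem=2 r[T0]=2 [LOAD]
4. CAS T1 → mem=3 r[T1]=2 [OK]
5. CAS T0 → mem=3 r[T0]=2 [RETRY]
6. LOAD T1 → mem=3 r[T1]=3 [LOAD]
7. CAS T1 → mem=4 r[T1]=3 [OK]
8. LOAD T1 → mem=4 r[T1]=4 [LOAD]
9. CAS T1 → mem=5 r[T1]=4 [OK]
10. CAS T2 → mem=5 r[T2]=2 [RETRY]
11. LOAD T2 → mem=5 r[T2]=5 [LOAD]
12. CAS T2 → mem=6 r[T2]=5 [OK]
13. LOAD T2 → mem=6 r[T2]=6 [LOAD]
14. LOAD T0 → mem=6 r[T0]=6 [LOAD]
15. CAS T0 → mem=7 r[T0]=6 [OK]
16. CAS T2 → mem=7 r[T2]=6 [RETRY]
17. LOAD T0 → mem=7 r[T0]=7 [LOAD]
18. CAS T0 → mem=8 r[T0]=7 [OK]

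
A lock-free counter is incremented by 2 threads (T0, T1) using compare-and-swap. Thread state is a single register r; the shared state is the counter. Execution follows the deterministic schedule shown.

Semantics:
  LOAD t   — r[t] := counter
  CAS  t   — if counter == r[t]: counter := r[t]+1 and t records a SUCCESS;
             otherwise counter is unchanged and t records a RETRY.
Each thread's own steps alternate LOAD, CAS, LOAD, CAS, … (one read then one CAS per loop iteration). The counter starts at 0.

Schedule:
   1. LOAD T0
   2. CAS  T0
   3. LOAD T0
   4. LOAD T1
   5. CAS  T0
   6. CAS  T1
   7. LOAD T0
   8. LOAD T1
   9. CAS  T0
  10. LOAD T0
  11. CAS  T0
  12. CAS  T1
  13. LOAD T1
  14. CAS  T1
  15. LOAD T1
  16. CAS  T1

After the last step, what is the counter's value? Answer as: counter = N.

counter = 6

#1 T0 reads 0
#2 T0 CAS(0→1) writes; counter now 1
#3 T0 reads 1
#4 T1 reads 1
#5 T0 CAS(1→2) writes; counter now 2
#6 T1 CAS(1→2) fails; counter now 2
#7 T0 reads 2
#8 T1 reads 2
#9 T0 CAS(2→3) writes; counter now 3
#10 T0 reads 3
#11 T0 CAS(3→4) writes; counter now 4
#12 T1 CAS(2→3) fails; counter now 4
#13 T1 reads 4
#14 T1 CAS(4→5) writes; counter now 5
#15 T1 reads 5
#16 T1 CAS(5→6) writes; counter now 6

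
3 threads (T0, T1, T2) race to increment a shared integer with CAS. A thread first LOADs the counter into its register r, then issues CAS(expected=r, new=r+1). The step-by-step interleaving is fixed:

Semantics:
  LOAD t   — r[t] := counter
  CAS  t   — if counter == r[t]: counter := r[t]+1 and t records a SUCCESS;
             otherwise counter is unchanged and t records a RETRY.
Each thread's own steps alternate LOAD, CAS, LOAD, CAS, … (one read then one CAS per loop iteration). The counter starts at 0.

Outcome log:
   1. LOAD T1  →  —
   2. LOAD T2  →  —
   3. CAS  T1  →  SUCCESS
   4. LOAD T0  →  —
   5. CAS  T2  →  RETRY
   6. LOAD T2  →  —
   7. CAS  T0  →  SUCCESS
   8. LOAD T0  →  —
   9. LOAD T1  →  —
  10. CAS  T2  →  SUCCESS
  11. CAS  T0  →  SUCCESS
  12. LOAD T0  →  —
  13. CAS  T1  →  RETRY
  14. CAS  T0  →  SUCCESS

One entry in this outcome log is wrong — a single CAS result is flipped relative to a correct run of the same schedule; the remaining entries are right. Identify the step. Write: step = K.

Reference trace:
   1) LOAD T1:  M=0  r_T1=0
   2) LOAD T2:  M=0  r_T2=0
   3) CAS  T1:  M=1  r_T1=0 ✓
   4) LOAD T0:  M=1  r_T0=1
   5) CAS  T2:  M=1  r_T2=0 ✗
   6) LOAD T2:  M=1  r_T2=1
   7) CAS  T0:  M=2  r_T0=1 ✓
   8) LOAD T0:  M=2  r_T0=2
   9) LOAD T1:  M=2  r_T1=2
  10) CAS  T2:  M=2  r_T2=1 ✗
  11) CAS  T0:  M=3  r_T0=2 ✓
  12) LOAD T0:  M=3  r_T0=3
  13) CAS  T1:  M=3  r_T1=2 ✗
  14) CAS  T0:  M=4  r_T0=3 ✓
Flip is step 10.

step = 10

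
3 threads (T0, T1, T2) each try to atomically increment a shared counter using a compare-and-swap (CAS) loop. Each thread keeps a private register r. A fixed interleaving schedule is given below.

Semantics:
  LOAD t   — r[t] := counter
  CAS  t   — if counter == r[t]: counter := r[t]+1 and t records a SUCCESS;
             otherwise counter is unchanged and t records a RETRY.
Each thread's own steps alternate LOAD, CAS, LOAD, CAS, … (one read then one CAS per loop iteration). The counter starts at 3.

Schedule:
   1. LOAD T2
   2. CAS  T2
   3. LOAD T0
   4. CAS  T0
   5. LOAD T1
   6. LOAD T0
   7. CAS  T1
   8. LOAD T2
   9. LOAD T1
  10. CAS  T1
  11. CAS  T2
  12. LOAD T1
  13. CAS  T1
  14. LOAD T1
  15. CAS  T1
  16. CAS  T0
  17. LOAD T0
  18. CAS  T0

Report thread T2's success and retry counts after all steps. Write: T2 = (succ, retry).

step 1: T2 LOAD ⇒ load; ctr=3 reg=3
step 2: T2 CAS ⇒ ok; ctr=4 reg=3
step 3: T0 LOAD ⇒ load; ctr=4 reg=4
step 4: T0 CAS ⇒ ok; ctr=5 reg=4
step 5: T1 LOAD ⇒ load; ctr=5 reg=5
step 6: T0 LOAD ⇒ load; ctr=5 reg=5
step 7: T1 CAS ⇒ ok; ctr=6 reg=5
step 8: T2 LOAD ⇒ load; ctr=6 reg=6
step 9: T1 LOAD ⇒ load; ctr=6 reg=6
step 10: T1 CAS ⇒ ok; ctr=7 reg=6
step 11: T2 CAS ⇒ retry; ctr=7 reg=6
step 12: T1 LOAD ⇒ load; ctr=7 reg=7
step 13: T1 CAS ⇒ ok; ctr=8 reg=7
step 14: T1 LOAD ⇒ load; ctr=8 reg=8
step 15: T1 CAS ⇒ ok; ctr=9 reg=8
step 16: T0 CAS ⇒ retry; ctr=9 reg=5
step 17: T0 LOAD ⇒ load; ctr=9 reg=9
step 18: T0 CAS ⇒ ok; ctr=10 reg=9

T2 = (1, 1)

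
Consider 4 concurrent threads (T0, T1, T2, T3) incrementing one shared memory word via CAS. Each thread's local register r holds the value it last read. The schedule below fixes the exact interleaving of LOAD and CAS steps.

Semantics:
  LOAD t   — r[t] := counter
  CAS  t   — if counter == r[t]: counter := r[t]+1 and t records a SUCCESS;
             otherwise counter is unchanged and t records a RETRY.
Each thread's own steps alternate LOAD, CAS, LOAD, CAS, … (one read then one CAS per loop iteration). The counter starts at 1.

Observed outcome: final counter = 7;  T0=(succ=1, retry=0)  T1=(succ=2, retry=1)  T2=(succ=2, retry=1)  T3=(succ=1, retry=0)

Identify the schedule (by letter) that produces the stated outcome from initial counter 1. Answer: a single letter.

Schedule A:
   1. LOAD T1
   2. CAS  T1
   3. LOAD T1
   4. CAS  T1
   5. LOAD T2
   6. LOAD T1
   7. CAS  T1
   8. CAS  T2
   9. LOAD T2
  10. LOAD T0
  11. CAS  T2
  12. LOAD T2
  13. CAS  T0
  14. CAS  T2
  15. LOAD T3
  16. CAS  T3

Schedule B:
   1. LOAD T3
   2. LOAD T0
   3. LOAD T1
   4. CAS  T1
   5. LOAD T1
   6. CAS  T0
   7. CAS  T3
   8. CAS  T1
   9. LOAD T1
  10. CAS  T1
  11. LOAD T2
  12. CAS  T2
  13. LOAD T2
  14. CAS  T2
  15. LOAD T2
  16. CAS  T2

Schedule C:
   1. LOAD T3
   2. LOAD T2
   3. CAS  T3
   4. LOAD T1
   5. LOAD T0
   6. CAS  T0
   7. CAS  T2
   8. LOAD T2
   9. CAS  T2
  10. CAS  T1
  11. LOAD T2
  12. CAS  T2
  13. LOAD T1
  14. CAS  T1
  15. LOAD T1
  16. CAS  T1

Run C:
[1] T3.load  rd  (counter 1, T3.r 1)
[2] T2.load  rd  (counter 1, T2.r 1)
[3] T3.cas  hit  (counter 2, T3.r 1)
[4] T1.load  rd  (counter 2, T1.r 2)
[5] T0.load  rd  (counter 2, T0.r 2)
[6] T0.cas  hit  (counter 3, T0.r 2)
[7] T2.cas  miss  (counter 3, T2.r 1)
[8] T2.load  rd  (counter 3, T2.r 3)
[9] T2.cas  hit  (counter 4, T2.r 3)
[10] T1.cas  miss  (counter 4, T1.r 2)
[11] T2.load  rd  (counter 4, T2.r 4)
[12] T2.cas  hit  (counter 5, T2.r 4)
[13] T1.load  rd  (counter 5, T1.r 5)
[14] T1.cas  hit  (counter 6, T1.r 5)
[15] T1.load  rd  (counter 6, T1.r 6)
[16] T1.cas  hit  (counter 7, T1.r 6)

C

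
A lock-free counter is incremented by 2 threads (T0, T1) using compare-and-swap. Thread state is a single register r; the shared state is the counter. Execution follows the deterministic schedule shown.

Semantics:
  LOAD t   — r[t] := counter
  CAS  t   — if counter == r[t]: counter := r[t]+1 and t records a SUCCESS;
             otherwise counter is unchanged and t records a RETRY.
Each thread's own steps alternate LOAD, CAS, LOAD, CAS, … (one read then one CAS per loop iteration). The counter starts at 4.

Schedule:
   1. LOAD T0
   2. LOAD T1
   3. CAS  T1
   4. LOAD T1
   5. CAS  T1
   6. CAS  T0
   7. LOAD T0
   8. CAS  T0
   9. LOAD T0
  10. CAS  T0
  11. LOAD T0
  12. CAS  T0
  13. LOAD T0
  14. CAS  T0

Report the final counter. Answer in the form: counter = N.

counter = 10

step 1: T0 LOAD ⇒ load; ctr=4 reg=4
step 2: T1 LOAD ⇒ load; ctr=4 reg=4
step 3: T1 CAS ⇒ ok; ctr=5 reg=4
step 4: T1 LOAD ⇒ load; ctr=5 reg=5
step 5: T1 CAS ⇒ ok; ctr=6 reg=5
step 6: T0 CAS ⇒ retry; ctr=6 reg=4
step 7: T0 LOAD ⇒ load; ctr=6 reg=6
step 8: T0 CAS ⇒ ok; ctr=7 reg=6
step 9: T0 LOAD ⇒ load; ctr=7 reg=7
step 10: T0 CAS ⇒ ok; ctr=8 reg=7
step 11: T0 LOAD ⇒ load; ctr=8 reg=8
step 12: T0 CAS ⇒ ok; ctr=9 reg=8
step 13: T0 LOAD ⇒ load; ctr=9 reg=9
step 14: T0 CAS ⇒ ok; ctr=10 reg=9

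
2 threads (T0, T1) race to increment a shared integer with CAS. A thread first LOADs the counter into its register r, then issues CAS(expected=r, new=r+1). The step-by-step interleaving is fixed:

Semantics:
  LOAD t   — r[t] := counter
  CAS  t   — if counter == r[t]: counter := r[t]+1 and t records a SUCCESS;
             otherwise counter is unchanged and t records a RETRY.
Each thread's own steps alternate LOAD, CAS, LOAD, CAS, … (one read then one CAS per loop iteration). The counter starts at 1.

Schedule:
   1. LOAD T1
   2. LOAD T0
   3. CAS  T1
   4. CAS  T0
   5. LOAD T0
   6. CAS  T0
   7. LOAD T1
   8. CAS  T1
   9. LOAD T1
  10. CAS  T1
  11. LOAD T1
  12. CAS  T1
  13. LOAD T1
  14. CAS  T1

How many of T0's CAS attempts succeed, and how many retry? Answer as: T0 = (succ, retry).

T0 = (1, 1)

[1] T1.load  rd  (counter 1, T1.r 1)
[2] T0.load  rd  (counter 1, T0.r 1)
[3] T1.cas  hit  (counter 2, T1.r 1)
[4] T0.cas  miss  (counter 2, T0.r 1)
[5] T0.load  rd  (counter 2, T0.r 2)
[6] T0.cas  hit  (counter 3, T0.r 2)
[7] T1.load  rd  (counter 3, T1.r 3)
[8] T1.cas  hit  (counter 4, T1.r 3)
[9] T1.load  rd  (counter 4, T1.r 4)
[10] T1.cas  hit  (counter 5, T1.r 4)
[11] T1.load  rd  (counter 5, T1.r 5)
[12] T1.cas  hit  (counter 6, T1.r 5)
[13] T1.load  rd  (counter 6, T1.r 6)
[14] T1.cas  hit  (counter 7, T1.r 6)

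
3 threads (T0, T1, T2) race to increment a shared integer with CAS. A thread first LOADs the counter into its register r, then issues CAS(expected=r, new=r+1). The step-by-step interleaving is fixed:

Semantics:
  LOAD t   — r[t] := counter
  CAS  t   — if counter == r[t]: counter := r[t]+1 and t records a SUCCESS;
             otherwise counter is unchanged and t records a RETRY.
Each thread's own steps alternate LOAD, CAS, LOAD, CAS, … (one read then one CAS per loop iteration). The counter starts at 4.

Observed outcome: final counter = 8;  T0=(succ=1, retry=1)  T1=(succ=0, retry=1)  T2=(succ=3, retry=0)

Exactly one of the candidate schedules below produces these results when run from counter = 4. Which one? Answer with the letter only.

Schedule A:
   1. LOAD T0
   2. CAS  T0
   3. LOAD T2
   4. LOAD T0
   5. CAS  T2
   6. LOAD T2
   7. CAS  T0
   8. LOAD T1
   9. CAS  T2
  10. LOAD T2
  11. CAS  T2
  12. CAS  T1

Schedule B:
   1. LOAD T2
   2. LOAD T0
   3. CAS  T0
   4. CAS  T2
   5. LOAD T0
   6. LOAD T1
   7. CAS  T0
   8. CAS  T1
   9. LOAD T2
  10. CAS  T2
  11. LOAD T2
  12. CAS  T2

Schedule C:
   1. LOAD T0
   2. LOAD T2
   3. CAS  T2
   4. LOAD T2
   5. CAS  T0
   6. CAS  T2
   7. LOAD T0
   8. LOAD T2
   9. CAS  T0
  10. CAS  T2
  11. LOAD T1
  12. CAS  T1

A

Run A:
step 1: T0 LOAD ⇒ load; ctr=4 reg=4
step 2: T0 CAS ⇒ ok; ctr=5 reg=4
step 3: T2 LOAD ⇒ load; ctr=5 reg=5
step 4: T0 LOAD ⇒ load; ctr=5 reg=5
step 5: T2 CAS ⇒ ok; ctr=6 reg=5
step 6: T2 LOAD ⇒ load; ctr=6 reg=6
step 7: T0 CAS ⇒ retry; ctr=6 reg=5
step 8: T1 LOAD ⇒ load; ctr=6 reg=6
step 9: T2 CAS ⇒ ok; ctr=7 reg=6
step 10: T2 LOAD ⇒ load; ctr=7 reg=7
step 11: T2 CAS ⇒ ok; ctr=8 reg=7
step 12: T1 CAS ⇒ retry; ctr=8 reg=6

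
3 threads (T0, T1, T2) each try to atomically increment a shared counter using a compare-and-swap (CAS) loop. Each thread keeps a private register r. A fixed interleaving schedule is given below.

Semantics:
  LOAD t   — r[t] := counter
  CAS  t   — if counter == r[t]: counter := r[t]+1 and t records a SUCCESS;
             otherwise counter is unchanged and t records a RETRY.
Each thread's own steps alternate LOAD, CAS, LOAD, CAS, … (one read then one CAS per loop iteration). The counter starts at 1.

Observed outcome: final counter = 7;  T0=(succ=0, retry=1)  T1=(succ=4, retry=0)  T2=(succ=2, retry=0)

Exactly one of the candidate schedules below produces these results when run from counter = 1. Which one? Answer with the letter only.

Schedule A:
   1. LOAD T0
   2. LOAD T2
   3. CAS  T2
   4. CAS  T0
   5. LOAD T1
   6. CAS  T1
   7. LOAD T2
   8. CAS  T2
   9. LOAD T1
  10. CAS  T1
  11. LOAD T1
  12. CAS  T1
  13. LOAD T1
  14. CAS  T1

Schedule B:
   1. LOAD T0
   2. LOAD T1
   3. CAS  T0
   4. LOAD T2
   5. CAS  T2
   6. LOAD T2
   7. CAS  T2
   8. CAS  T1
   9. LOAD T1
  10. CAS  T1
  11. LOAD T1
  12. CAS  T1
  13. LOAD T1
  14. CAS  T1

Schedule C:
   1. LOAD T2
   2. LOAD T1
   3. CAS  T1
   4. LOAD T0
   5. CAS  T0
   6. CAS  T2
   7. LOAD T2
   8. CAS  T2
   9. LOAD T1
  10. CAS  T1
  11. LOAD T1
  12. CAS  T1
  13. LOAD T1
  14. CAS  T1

A

Run A:
[1] T0.load  rd  (counter 1, T0.r 1)
[2] T2.load  rd  (counter 1, T2.r 1)
[3] T2.cas  hit  (counter 2, T2.r 1)
[4] T0.cas  miss  (counter 2, T0.r 1)
[5] T1.load  rd  (counter 2, T1.r 2)
[6] T1.cas  hit  (counter 3, T1.r 2)
[7] T2.load  rd  (counter 3, T2.r 3)
[8] T2.cas  hit  (counter 4, T2.r 3)
[9] T1.load  rd  (counter 4, T1.r 4)
[10] T1.cas  hit  (counter 5, T1.r 4)
[11] T1.load  rd  (counter 5, T1.r 5)
[12] T1.cas  hit  (counter 6, T1.r 5)
[13] T1.load  rd  (counter 6, T1.r 6)
[14] T1.cas  hit  (counter 7, T1.r 6)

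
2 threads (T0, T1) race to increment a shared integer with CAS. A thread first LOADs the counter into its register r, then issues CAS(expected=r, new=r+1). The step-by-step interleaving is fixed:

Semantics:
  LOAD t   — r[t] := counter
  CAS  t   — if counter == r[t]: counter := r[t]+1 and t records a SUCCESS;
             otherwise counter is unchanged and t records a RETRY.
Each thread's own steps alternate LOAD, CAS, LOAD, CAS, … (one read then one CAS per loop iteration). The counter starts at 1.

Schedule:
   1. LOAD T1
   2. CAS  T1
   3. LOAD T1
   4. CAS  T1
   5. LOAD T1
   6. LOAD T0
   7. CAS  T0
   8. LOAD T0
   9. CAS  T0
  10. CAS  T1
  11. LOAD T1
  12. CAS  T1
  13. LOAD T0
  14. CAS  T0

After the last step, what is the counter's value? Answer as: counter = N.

counter = 7

#1 T1 reads 1
#2 T1 CAS(1→2) writes; counter now 2
#3 T1 reads 2
#4 T1 CAS(2→3) writes; counter now 3
#5 T1 reads 3
#6 T0 reads 3
#7 T0 CAS(3→4) writes; counter now 4
#8 T0 reads 4
#9 T0 CAS(4→5) writes; counter now 5
#10 T1 CAS(3→4) fails; counter now 5
#11 T1 reads 5
#12 T1 CAS(5→6) writes; counter now 6
#13 T0 reads 6
#14 T0 CAS(6→7) writes; counter now 7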